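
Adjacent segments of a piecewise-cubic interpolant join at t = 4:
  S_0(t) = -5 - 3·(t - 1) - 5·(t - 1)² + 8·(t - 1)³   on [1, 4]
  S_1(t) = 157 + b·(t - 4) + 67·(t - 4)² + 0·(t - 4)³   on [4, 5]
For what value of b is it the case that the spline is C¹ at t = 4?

S_0'(t) = -3 - 10·(t - 1) + 24·(t - 1)², so S_0'(4) = 183. On the right, S_1'(4) = b, so b = 183.

183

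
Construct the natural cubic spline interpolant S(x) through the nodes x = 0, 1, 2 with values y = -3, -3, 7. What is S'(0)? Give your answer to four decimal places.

Let σ_i = S''(x_i). Step sizes h_i = 1, 1; slopes of the chords Δ_i = (y_(i+1) - y_i)/h_i = 0, 10.
  1·σ_0 + 4·σ_1 + 1·σ_2 = 6(Δ_1 - Δ_0) = 60
Natural end conditions: σ_0 = σ_2 = 0.
Forward elimination and back-substitution give σ_0 = 0, σ_1 = 15, σ_2 = 0.
On [0, 1], S'(x) = b_0 + 2c_0·x + 3d_0·x² with b_0 = Δ_0 - h_0(2σ_0 + σ_1)/6 = -5/2, c_0 = σ_0/2 = 0, d_0 = (σ_1 - σ_0)/(6h_0) = 5/2. So S'(0) = -5/2.

-2.5000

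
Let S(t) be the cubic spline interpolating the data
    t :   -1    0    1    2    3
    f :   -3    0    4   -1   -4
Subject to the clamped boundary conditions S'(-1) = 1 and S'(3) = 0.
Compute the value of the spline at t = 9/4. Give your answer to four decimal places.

-2.2924

With M_i denoting the second derivative at x_i, h_i = 1, 1, 1, 1, and Δ_i = (y_(i+1) − y_i)/h_i = 3, 4, -5, -3:
  1·M_0 + 4·M_1 + 1·M_2 = 6(Δ_1 - Δ_0) = 6
  1·M_1 + 4·M_2 + 1·M_3 = 6(Δ_2 - Δ_1) = -54
  1·M_2 + 4·M_3 + 1·M_4 = 6(Δ_3 - Δ_2) = 12
Clamped end conditions give two more equations: 2h_0·M_0 + h_0·M_1 = 6(Δ_0 - S'(-1)) = 12 and h_3·M_3 + 2h_3·M_4 = 6(S'(3) - Δ_3) = 18.
Forward elimination and back-substitution give M_0 = 26/7, M_1 = 32/7, M_2 = -16, M_3 = 38/7, M_4 = 44/7.
On [2, 3], S(t) = -1 - 41/7·(t - 2) + 19/7·(t - 2)² + 1/7·(t - 2)³.
With (t - 2) = 1/4: S(9/4) = -1027/448.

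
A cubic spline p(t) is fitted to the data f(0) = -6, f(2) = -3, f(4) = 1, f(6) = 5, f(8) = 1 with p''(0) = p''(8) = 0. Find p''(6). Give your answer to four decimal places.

-3.1875

Write M_i for p''(x_i). With h_i = 2, 2, 2, 2 and divided differences Δ_i = 3/2, 2, 2, -2, the continuity of p' gives the tridiagonal system
  2·M_0 + 8·M_1 + 2·M_2 = 6(Δ_1 - Δ_0) = 3
  2·M_1 + 8·M_2 + 2·M_3 = 6(Δ_2 - Δ_1) = 0
  2·M_2 + 8·M_3 + 2·M_4 = 6(Δ_3 - Δ_2) = -24
Natural end conditions: M_0 = M_4 = 0.
Hence M_0 = 0, M_1 = 3/16, M_2 = 3/4, M_3 = -51/16, M_4 = 0.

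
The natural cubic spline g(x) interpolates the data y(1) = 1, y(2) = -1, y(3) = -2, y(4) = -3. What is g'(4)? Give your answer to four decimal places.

With σ_i denoting the second derivative at x_i, h_i = 1, 1, 1, and Δ_i = (y_(i+1) − y_i)/h_i = -2, -1, -1:
  1·σ_0 + 4·σ_1 + 1·σ_2 = 6(Δ_1 - Δ_0) = 6
  1·σ_1 + 4·σ_2 + 1·σ_3 = 6(Δ_2 - Δ_1) = 0
Natural end conditions: σ_0 = σ_3 = 0.
Solving the tridiagonal system: σ_0 = 0, σ_1 = 8/5, σ_2 = -2/5, σ_3 = 0.
On [3, 4], g'(x) = b_2 + 2c_2·(x - 3) + 3d_2·(x - 3)² with b_2 = Δ_2 - h_2(2σ_2 + σ_3)/6 = -13/15, c_2 = σ_2/2 = -1/5, d_2 = (σ_3 - σ_2)/(6h_2) = 1/15. So g'(4) = -16/15.

-1.0667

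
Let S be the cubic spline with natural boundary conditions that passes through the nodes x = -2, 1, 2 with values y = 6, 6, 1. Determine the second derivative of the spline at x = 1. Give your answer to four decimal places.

-3.7500

Let σ_i = S''(x_i). Step sizes h_i = 3, 1; slopes of the chords Δ_i = (y_(i+1) - y_i)/h_i = 0, -5.
  3·σ_0 + 8·σ_1 + 1·σ_2 = 6(Δ_1 - Δ_0) = -30
Natural end conditions: σ_0 = σ_2 = 0.
Hence σ_0 = 0, σ_1 = -15/4, σ_2 = 0.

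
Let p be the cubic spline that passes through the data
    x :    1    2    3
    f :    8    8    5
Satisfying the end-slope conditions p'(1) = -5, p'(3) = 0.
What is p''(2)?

Let M_i = p''(x_i). Step sizes h_i = 1, 1; slopes of the chords Δ_i = (y_(i+1) - y_i)/h_i = 0, -3.
  1·M_0 + 4·M_1 + 1·M_2 = 6(Δ_1 - Δ_0) = -18
Clamped end conditions give two more equations: 2h_0·M_0 + h_0·M_1 = 6(Δ_0 - p'(1)) = 30 and h_1·M_1 + 2h_1·M_2 = 6(p'(3) - Δ_1) = 18.
Hence M_0 = 22, M_1 = -14, M_2 = 16.

-14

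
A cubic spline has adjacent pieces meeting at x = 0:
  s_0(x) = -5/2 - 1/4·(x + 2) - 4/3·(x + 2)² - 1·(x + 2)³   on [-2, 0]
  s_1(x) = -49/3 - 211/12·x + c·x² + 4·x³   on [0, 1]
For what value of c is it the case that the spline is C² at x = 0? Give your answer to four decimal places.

-7.3333

s_0''(x) = -8/3 - 6·(x + 2), so s_0''(0) = -44/3. On the right, s_1''(0) = 2c, so c = -22/3.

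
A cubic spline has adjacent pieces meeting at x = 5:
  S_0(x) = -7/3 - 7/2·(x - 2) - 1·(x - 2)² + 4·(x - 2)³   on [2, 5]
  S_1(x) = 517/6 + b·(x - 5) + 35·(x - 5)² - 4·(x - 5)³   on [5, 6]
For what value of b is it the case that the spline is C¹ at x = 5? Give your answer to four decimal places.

S_0'(x) = -7/2 - 2·(x - 2) + 12·(x - 2)², so S_0'(5) = 197/2. On the right, S_1'(5) = b, so b = 197/2.

98.5000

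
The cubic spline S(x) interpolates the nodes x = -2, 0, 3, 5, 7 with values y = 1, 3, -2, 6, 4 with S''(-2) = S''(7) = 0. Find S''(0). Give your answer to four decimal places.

With M_i denoting the second derivative at x_i, h_i = 2, 3, 2, 2, and Δ_i = (y_(i+1) − y_i)/h_i = 1, -5/3, 4, -1:
  2·M_0 + 10·M_1 + 3·M_2 = 6(Δ_1 - Δ_0) = -16
  3·M_1 + 10·M_2 + 2·M_3 = 6(Δ_2 - Δ_1) = 34
  2·M_2 + 8·M_3 + 2·M_4 = 6(Δ_3 - Δ_2) = -30
Natural end conditions: M_0 = M_4 = 0.
Solving the tridiagonal system: M_0 = 0, M_1 = -553/172, M_2 = 463/86, M_3 = -1753/344, M_4 = 0.

-3.2151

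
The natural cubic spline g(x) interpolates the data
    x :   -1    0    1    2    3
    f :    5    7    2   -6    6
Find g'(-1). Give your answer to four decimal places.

3.3036

Write σ_i for g''(x_i). With h_i = 1, 1, 1, 1 and divided differences Δ_i = 2, -5, -8, 12, the continuity of g' gives the tridiagonal system
  1·σ_0 + 4·σ_1 + 1·σ_2 = 6(Δ_1 - Δ_0) = -42
  1·σ_1 + 4·σ_2 + 1·σ_3 = 6(Δ_2 - Δ_1) = -18
  1·σ_2 + 4·σ_3 + 1·σ_4 = 6(Δ_3 - Δ_2) = 120
Natural end conditions: σ_0 = σ_4 = 0.
Forward elimination and back-substitution give σ_0 = 0, σ_1 = -219/28, σ_2 = -75/7, σ_3 = 915/28, σ_4 = 0.
On [-1, 0], g'(x) = b_0 + 2c_0·(x + 1) + 3d_0·(x + 1)² with b_0 = Δ_0 - h_0(2σ_0 + σ_1)/6 = 185/56, c_0 = σ_0/2 = 0, d_0 = (σ_1 - σ_0)/(6h_0) = -73/56. So g'(-1) = 185/56.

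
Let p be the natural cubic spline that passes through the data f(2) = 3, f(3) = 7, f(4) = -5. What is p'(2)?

8

Let M_i = p''(x_i). Step sizes h_i = 1, 1; slopes of the chords Δ_i = (y_(i+1) - y_i)/h_i = 4, -12.
  1·M_0 + 4·M_1 + 1·M_2 = 6(Δ_1 - Δ_0) = -96
Natural end conditions: M_0 = M_2 = 0.
Solving: M_0 = 0, M_1 = -24, M_2 = 0.
On [2, 3], p'(t) = b_0 + 2c_0·(t - 2) + 3d_0·(t - 2)² with b_0 = Δ_0 - h_0(2M_0 + M_1)/6 = 8, c_0 = M_0/2 = 0, d_0 = (M_1 - M_0)/(6h_0) = -4. So p'(2) = 8.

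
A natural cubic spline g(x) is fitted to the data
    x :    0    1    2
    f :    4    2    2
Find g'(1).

Write M_i for g''(x_i). With h_i = 1, 1 and divided differences Δ_i = -2, 0, the continuity of g' gives the tridiagonal system
  1·M_0 + 4·M_1 + 1·M_2 = 6(Δ_1 - Δ_0) = 12
Natural end conditions: M_0 = M_2 = 0.
Solving the tridiagonal system: M_0 = 0, M_1 = 3, M_2 = 0.
On [1, 2], g'(x) = b_1 + 2c_1·(x - 1) + 3d_1·(x - 1)² with b_1 = Δ_1 - h_1(2M_1 + M_2)/6 = -1, c_1 = M_1/2 = 3/2, d_1 = (M_2 - M_1)/(6h_1) = -1/2. So g'(1) = -1.

-1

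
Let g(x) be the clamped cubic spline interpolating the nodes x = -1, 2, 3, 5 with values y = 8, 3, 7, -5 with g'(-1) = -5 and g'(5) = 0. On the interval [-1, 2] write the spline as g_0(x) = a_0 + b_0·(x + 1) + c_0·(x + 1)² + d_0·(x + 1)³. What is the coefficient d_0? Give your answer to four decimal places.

Put M_i = g'' at the i-th knot. Here h = (3, 1, 2) and Δ = (-5/3, 4, -6), so the interior equations h_(i-1)·M_(i-1) + 2(h_(i-1)+h_i)·M_i + h_i·M_(i+1) = 6(Δ_i − Δ_(i-1)) read
  3·M_0 + 8·M_1 + 1·M_2 = 6(Δ_1 - Δ_0) = 34
  1·M_1 + 6·M_2 + 2·M_3 = 6(Δ_2 - Δ_1) = -60
Clamped end conditions give two more equations: 2h_0·M_0 + h_0·M_1 = 6(Δ_0 - g'(-1)) = 20 and h_2·M_2 + 2h_2·M_3 = 6(g'(5) - Δ_2) = 36.
Solving the tridiagonal system: M_0 = 4/21, M_1 = 44/7, M_2 = -118/7, M_3 = 122/7.
On [-1, 2], with g_0(x) = a_0 + b_0·(x + 1) + c_0·(x + 1)² + d_0·(x + 1)³: c_0 = M_0/2 = 2/21, d_0 = (M_1 - M_0)/(6h_0) = 64/189, b_0 = Δ_0 - h_0(2M_0 + M_1)/6 = -5.

0.3386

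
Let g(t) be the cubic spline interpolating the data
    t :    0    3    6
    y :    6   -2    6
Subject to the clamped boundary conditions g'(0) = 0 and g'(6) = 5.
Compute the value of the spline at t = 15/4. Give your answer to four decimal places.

-1.9805

Let M_i = g''(x_i). Step sizes h_i = 3, 3; slopes of the chords Δ_i = (y_(i+1) - y_i)/h_i = -8/3, 8/3.
  3·M_0 + 12·M_1 + 3·M_2 = 6(Δ_1 - Δ_0) = 32
Clamped end conditions give two more equations: 2h_0·M_0 + h_0·M_1 = 6(Δ_0 - g'(0)) = -16 and h_1·M_1 + 2h_1·M_2 = 6(g'(6) - Δ_1) = 14.
Solving: M_0 = -9/2, M_1 = 11/3, M_2 = 1/2.
On [3, 6], g(t) = -2 - 5/4·(t - 3) + 11/6·(t - 3)² - 19/108·(t - 3)³.
With (t - 3) = 3/4: g(15/4) = -507/256.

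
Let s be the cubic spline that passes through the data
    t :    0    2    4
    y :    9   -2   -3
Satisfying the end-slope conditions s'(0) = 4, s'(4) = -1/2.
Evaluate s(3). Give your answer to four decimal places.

-3.7188

Put m_i = s'' at the i-th knot. Here h = (2, 2) and Δ = (-11/2, -1/2), so the interior equations h_(i-1)·m_(i-1) + 2(h_(i-1)+h_i)·m_i + h_i·m_(i+1) = 6(Δ_i − Δ_(i-1)) read
  2·m_0 + 8·m_1 + 2·m_2 = 6(Δ_1 - Δ_0) = 30
Clamped end conditions give two more equations: 2h_0·m_0 + h_0·m_1 = 6(Δ_0 - s'(0)) = -57 and h_1·m_1 + 2h_1·m_2 = 6(s'(4) - Δ_1) = 0.
Hence m_0 = -153/8, m_1 = 39/4, m_2 = -39/8.
On [2, 4], s(t) = -2 - 43/8·(t - 2) + 39/8·(t - 2)² - 39/32·(t - 2)³.
With (t - 2) = 1: s(3) = -119/32.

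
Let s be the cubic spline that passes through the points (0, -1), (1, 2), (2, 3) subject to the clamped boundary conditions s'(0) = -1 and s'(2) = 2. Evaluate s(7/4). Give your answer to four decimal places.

Let M_i = s''(x_i). Step sizes h_i = 1, 1; slopes of the chords Δ_i = (y_(i+1) - y_i)/h_i = 3, 1.
  1·M_0 + 4·M_1 + 1·M_2 = 6(Δ_1 - Δ_0) = -12
Clamped end conditions give two more equations: 2h_0·M_0 + h_0·M_1 = 6(Δ_0 - s'(0)) = 24 and h_1·M_1 + 2h_1·M_2 = 6(s'(2) - Δ_1) = 6.
Solving the tridiagonal system: M_0 = 33/2, M_1 = -9, M_2 = 15/2.
On [1, 2], s(x) = 2 + 11/4·(x - 1) - 9/2·(x - 1)² + 11/4·(x - 1)³.
With (x - 1) = 3/4: s(7/4) = 689/256.

2.6914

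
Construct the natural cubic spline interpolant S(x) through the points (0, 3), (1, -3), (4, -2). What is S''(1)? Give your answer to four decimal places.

4.7500

Put σ_i = S'' at the i-th knot. Here h = (1, 3) and Δ = (-6, 1/3), so the interior equations h_(i-1)·σ_(i-1) + 2(h_(i-1)+h_i)·σ_i + h_i·σ_(i+1) = 6(Δ_i − Δ_(i-1)) read
  1·σ_0 + 8·σ_1 + 3·σ_2 = 6(Δ_1 - Δ_0) = 38
Natural end conditions: σ_0 = σ_2 = 0.
Forward elimination and back-substitution give σ_0 = 0, σ_1 = 19/4, σ_2 = 0.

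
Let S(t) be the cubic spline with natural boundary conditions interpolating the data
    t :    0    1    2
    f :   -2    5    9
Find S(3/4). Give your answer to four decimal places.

Let σ_i = S''(x_i). Step sizes h_i = 1, 1; slopes of the chords Δ_i = (y_(i+1) - y_i)/h_i = 7, 4.
  1·σ_0 + 4·σ_1 + 1·σ_2 = 6(Δ_1 - Δ_0) = -18
Natural end conditions: σ_0 = σ_2 = 0.
Solving the tridiagonal system: σ_0 = 0, σ_1 = -9/2, σ_2 = 0.
On [0, 1], S(t) = -2 + 31/4·t + 0·t² - 3/4·t³.
With t = 3/4: S(3/4) = 895/256.

3.4961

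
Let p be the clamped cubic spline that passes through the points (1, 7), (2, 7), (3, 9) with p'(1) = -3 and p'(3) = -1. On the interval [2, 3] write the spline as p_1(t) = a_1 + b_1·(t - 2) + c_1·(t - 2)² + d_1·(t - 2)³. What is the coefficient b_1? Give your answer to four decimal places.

Let m_i = p''(x_i). Step sizes h_i = 1, 1; slopes of the chords Δ_i = (y_(i+1) - y_i)/h_i = 0, 2.
  1·m_0 + 4·m_1 + 1·m_2 = 6(Δ_1 - Δ_0) = 12
Clamped end conditions give two more equations: 2h_0·m_0 + h_0·m_1 = 6(Δ_0 - p'(1)) = 18 and h_1·m_1 + 2h_1·m_2 = 6(p'(3) - Δ_1) = -18.
Hence m_0 = 7, m_1 = 4, m_2 = -11.
On [2, 3], with p_1(t) = a_1 + b_1·(t - 2) + c_1·(t - 2)² + d_1·(t - 2)³: c_1 = m_1/2 = 2, d_1 = (m_2 - m_1)/(6h_1) = -5/2, b_1 = Δ_1 - h_1(2m_1 + m_2)/6 = 5/2.

2.5000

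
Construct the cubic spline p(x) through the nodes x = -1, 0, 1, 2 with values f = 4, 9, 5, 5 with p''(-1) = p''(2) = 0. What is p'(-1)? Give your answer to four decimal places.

With M_i denoting the second derivative at x_i, h_i = 1, 1, 1, and Δ_i = (y_(i+1) − y_i)/h_i = 5, -4, 0:
  1·M_0 + 4·M_1 + 1·M_2 = 6(Δ_1 - Δ_0) = -54
  1·M_1 + 4·M_2 + 1·M_3 = 6(Δ_2 - Δ_1) = 24
Natural end conditions: M_0 = M_3 = 0.
Solving the tridiagonal system: M_0 = 0, M_1 = -16, M_2 = 10, M_3 = 0.
On [-1, 0], p'(x) = b_0 + 2c_0·(x + 1) + 3d_0·(x + 1)² with b_0 = Δ_0 - h_0(2M_0 + M_1)/6 = 23/3, c_0 = M_0/2 = 0, d_0 = (M_1 - M_0)/(6h_0) = -8/3. So p'(-1) = 23/3.

7.6667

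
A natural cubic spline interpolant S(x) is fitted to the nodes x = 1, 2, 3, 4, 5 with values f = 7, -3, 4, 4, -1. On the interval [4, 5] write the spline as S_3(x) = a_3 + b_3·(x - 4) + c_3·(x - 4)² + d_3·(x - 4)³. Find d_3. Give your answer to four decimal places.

Let M_i = S''(x_i). Step sizes h_i = 1, 1, 1, 1; slopes of the chords Δ_i = (y_(i+1) - y_i)/h_i = -10, 7, 0, -5.
  1·M_0 + 4·M_1 + 1·M_2 = 6(Δ_1 - Δ_0) = 102
  1·M_1 + 4·M_2 + 1·M_3 = 6(Δ_2 - Δ_1) = -42
  1·M_2 + 4·M_3 + 1·M_4 = 6(Δ_3 - Δ_2) = -30
Natural end conditions: M_0 = M_4 = 0.
Solving the tridiagonal system: M_0 = 0, M_1 = 417/14, M_2 = -120/7, M_3 = -45/14, M_4 = 0.
On [4, 5], with S_3(x) = a_3 + b_3·(x - 4) + c_3·(x - 4)² + d_3·(x - 4)³: c_3 = M_3/2 = -45/28, d_3 = (M_4 - M_3)/(6h_3) = 15/28, b_3 = Δ_3 - h_3(2M_3 + M_4)/6 = -55/14.

0.5357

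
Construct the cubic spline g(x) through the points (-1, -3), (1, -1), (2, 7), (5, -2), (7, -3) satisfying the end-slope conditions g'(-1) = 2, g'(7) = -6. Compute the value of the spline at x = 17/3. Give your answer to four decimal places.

-1.8431

Write M_i for g''(x_i). With h_i = 2, 1, 3, 2 and divided differences Δ_i = 1, 8, -3, -1/2, the continuity of g' gives the tridiagonal system
  2·M_0 + 6·M_1 + 1·M_2 = 6(Δ_1 - Δ_0) = 42
  1·M_1 + 8·M_2 + 3·M_3 = 6(Δ_2 - Δ_1) = -66
  3·M_2 + 10·M_3 + 2·M_4 = 6(Δ_3 - Δ_2) = 15
Clamped end conditions give two more equations: 2h_0·M_0 + h_0·M_1 = 6(Δ_0 - g'(-1)) = -6 and h_3·M_3 + 2h_3·M_4 = 6(g'(7) - Δ_3) = -33.
Solving the tridiagonal system: M_0 = -987/136, M_1 = 783/68, M_2 = -855/68, M_3 = 523/68, M_4 = -1645/136.
On [5, 7], g(x) = -2 - 217/136·(x - 5) + 523/136·(x - 5)² - 897/544·(x - 5)³.
With (x - 5) = 2/3: g(17/3) = -94/51.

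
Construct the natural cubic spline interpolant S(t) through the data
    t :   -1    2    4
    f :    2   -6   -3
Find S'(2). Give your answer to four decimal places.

Let M_i = S''(x_i). Step sizes h_i = 3, 2; slopes of the chords Δ_i = (y_(i+1) - y_i)/h_i = -8/3, 3/2.
  3·M_0 + 10·M_1 + 2·M_2 = 6(Δ_1 - Δ_0) = 25
Natural end conditions: M_0 = M_2 = 0.
Hence M_0 = 0, M_1 = 5/2, M_2 = 0.
On [2, 4], S'(t) = b_1 + 2c_1·(t - 2) + 3d_1·(t - 2)² with b_1 = Δ_1 - h_1(2M_1 + M_2)/6 = -1/6, c_1 = M_1/2 = 5/4, d_1 = (M_2 - M_1)/(6h_1) = -5/24. So S'(2) = -1/6.

-0.1667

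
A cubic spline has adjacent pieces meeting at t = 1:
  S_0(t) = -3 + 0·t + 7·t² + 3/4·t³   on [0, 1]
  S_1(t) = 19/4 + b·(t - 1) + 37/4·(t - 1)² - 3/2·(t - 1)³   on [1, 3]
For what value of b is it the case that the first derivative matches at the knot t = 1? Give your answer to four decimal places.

S_0'(t) = 0 + 14·t + 9/4·t², so S_0'(1) = 65/4. On the right, S_1'(1) = b, so b = 65/4.

16.2500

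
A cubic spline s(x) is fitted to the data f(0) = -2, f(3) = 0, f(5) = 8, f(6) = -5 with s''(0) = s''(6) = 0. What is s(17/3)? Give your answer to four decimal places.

Let M_i = s''(x_i). Step sizes h_i = 3, 2, 1; slopes of the chords Δ_i = (y_(i+1) - y_i)/h_i = 2/3, 4, -13.
  3·M_0 + 10·M_1 + 2·M_2 = 6(Δ_1 - Δ_0) = 20
  2·M_1 + 6·M_2 + 1·M_3 = 6(Δ_2 - Δ_1) = -102
Natural end conditions: M_0 = M_3 = 0.
Forward elimination and back-substitution give M_0 = 0, M_1 = 81/14, M_2 = -265/14, M_3 = 0.
On [5, 6], s(x) = 8 - 281/42·(x - 5) - 265/28·(x - 5)² + 265/84·(x - 5)³.
With (x - 5) = 2/3: s(17/3) = 152/567.

0.2681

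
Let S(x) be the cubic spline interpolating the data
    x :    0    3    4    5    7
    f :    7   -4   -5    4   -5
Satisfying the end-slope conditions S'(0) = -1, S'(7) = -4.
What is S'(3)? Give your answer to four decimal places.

Let σ_i = S''(x_i). Step sizes h_i = 3, 1, 1, 2; slopes of the chords Δ_i = (y_(i+1) - y_i)/h_i = -11/3, -1, 9, -9/2.
  3·σ_0 + 8·σ_1 + 1·σ_2 = 6(Δ_1 - Δ_0) = 16
  1·σ_1 + 4·σ_2 + 1·σ_3 = 6(Δ_2 - Δ_1) = 60
  1·σ_2 + 6·σ_3 + 2·σ_4 = 6(Δ_3 - Δ_2) = -81
Clamped end conditions give two more equations: 2h_0·σ_0 + h_0·σ_1 = 6(Δ_0 - S'(0)) = -16 and h_3·σ_3 + 2h_3·σ_4 = 6(S'(7) - Δ_3) = 3.
Solving the tridiagonal system: σ_0 = -1411/474, σ_1 = 49/79, σ_2 = 3155/158, σ_3 = -1619/79, σ_4 = 3475/316.
On [3, 4], S'(x) = b_1 + 2c_1·(x - 3) + 3d_1·(x - 3)² with b_1 = Δ_1 - h_1(2σ_1 + σ_2)/6 = -1433/316, c_1 = σ_1/2 = 49/158, d_1 = (σ_2 - σ_1)/(6h_1) = 1019/316. So S'(3) = -1433/316.

-4.5348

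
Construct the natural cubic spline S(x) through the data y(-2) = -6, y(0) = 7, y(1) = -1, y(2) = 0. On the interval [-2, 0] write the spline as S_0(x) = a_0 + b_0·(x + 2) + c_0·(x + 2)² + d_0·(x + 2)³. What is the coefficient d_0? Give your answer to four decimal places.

Put M_i = S'' at the i-th knot. Here h = (2, 1, 1) and Δ = (13/2, -8, 1), so the interior equations h_(i-1)·M_(i-1) + 2(h_(i-1)+h_i)·M_i + h_i·M_(i+1) = 6(Δ_i − Δ_(i-1)) read
  2·M_0 + 6·M_1 + 1·M_2 = 6(Δ_1 - Δ_0) = -87
  1·M_1 + 4·M_2 + 1·M_3 = 6(Δ_2 - Δ_1) = 54
Natural end conditions: M_0 = M_3 = 0.
Hence M_0 = 0, M_1 = -402/23, M_2 = 411/23, M_3 = 0.
On [-2, 0], with S_0(x) = a_0 + b_0·(x + 2) + c_0·(x + 2)² + d_0·(x + 2)³: c_0 = M_0/2 = 0, d_0 = (M_1 - M_0)/(6h_0) = -67/46, b_0 = Δ_0 - h_0(2M_0 + M_1)/6 = 567/46.

-1.4565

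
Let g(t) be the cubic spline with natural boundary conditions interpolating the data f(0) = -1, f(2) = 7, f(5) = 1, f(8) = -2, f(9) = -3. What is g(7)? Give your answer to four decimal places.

Write σ_i for g''(x_i). With h_i = 2, 3, 3, 1 and divided differences Δ_i = 4, -2, -1, -1, the continuity of g' gives the tridiagonal system
  2·σ_0 + 10·σ_1 + 3·σ_2 = 6(Δ_1 - Δ_0) = -36
  3·σ_1 + 12·σ_2 + 3·σ_3 = 6(Δ_2 - Δ_1) = 6
  3·σ_2 + 8·σ_3 + 1·σ_4 = 6(Δ_3 - Δ_2) = 0
Natural end conditions: σ_0 = σ_4 = 0.
Forward elimination and back-substitution give σ_0 = 0, σ_1 = -78/19, σ_2 = 32/19, σ_3 = -12/19, σ_4 = 0.
On [5, 8], g(t) = 1 - 45/19·(t - 5) + 16/19·(t - 5)² - 22/171·(t - 5)³.
With (t - 5) = 2: g(7) = -239/171.

-1.3977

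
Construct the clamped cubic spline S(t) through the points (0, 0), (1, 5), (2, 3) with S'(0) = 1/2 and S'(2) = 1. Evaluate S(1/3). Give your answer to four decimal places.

1.2315

Let σ_i = S''(x_i). Step sizes h_i = 1, 1; slopes of the chords Δ_i = (y_(i+1) - y_i)/h_i = 5, -2.
  1·σ_0 + 4·σ_1 + 1·σ_2 = 6(Δ_1 - Δ_0) = -42
Clamped end conditions give two more equations: 2h_0·σ_0 + h_0·σ_1 = 6(Δ_0 - S'(0)) = 27 and h_1·σ_1 + 2h_1·σ_2 = 6(S'(2) - Δ_1) = 18.
Solving the tridiagonal system: σ_0 = 97/4, σ_1 = -43/2, σ_2 = 79/4.
On [0, 1], S(t) = 0 + 1/2·t + 97/8·t² - 61/8·t³.
With t = 1/3: S(1/3) = 133/108.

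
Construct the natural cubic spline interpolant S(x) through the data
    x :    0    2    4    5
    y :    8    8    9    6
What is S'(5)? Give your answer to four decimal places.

-3.6591

Put M_i = S'' at the i-th knot. Here h = (2, 2, 1) and Δ = (0, 1/2, -3), so the interior equations h_(i-1)·M_(i-1) + 2(h_(i-1)+h_i)·M_i + h_i·M_(i+1) = 6(Δ_i − Δ_(i-1)) read
  2·M_0 + 8·M_1 + 2·M_2 = 6(Δ_1 - Δ_0) = 3
  2·M_1 + 6·M_2 + 1·M_3 = 6(Δ_2 - Δ_1) = -21
Natural end conditions: M_0 = M_3 = 0.
Solving the tridiagonal system: M_0 = 0, M_1 = 15/11, M_2 = -87/22, M_3 = 0.
On [4, 5], S'(x) = b_2 + 2c_2·(x - 4) + 3d_2·(x - 4)² with b_2 = Δ_2 - h_2(2M_2 + M_3)/6 = -37/22, c_2 = M_2/2 = -87/44, d_2 = (M_3 - M_2)/(6h_2) = 29/44. So S'(5) = -161/44.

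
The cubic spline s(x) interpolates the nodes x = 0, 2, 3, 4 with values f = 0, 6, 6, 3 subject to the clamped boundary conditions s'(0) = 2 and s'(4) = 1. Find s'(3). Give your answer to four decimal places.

Write M_i for s''(x_i). With h_i = 2, 1, 1 and divided differences Δ_i = 3, 0, -3, the continuity of s' gives the tridiagonal system
  2·M_0 + 6·M_1 + 1·M_2 = 6(Δ_1 - Δ_0) = -18
  1·M_1 + 4·M_2 + 1·M_3 = 6(Δ_2 - Δ_1) = -18
Clamped end conditions give two more equations: 2h_0·M_0 + h_0·M_1 = 6(Δ_0 - s'(0)) = 6 and h_2·M_2 + 2h_2·M_3 = 6(s'(4) - Δ_2) = 24.
Forward elimination and back-substitution give M_0 = 31/11, M_1 = -29/11, M_2 = -86/11, M_3 = 175/11.
On [3, 4], s'(x) = b_2 + 2c_2·(x - 3) + 3d_2·(x - 3)² with b_2 = Δ_2 - h_2(2M_2 + M_3)/6 = -67/22, c_2 = M_2/2 = -43/11, d_2 = (M_3 - M_2)/(6h_2) = 87/22. So s'(3) = -67/22.

-3.0455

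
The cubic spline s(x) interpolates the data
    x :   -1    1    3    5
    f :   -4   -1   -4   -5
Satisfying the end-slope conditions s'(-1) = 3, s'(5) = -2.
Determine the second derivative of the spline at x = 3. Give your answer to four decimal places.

2.2333

Put m_i = s'' at the i-th knot. Here h = (2, 2, 2) and Δ = (3/2, -3/2, -1/2), so the interior equations h_(i-1)·m_(i-1) + 2(h_(i-1)+h_i)·m_i + h_i·m_(i+1) = 6(Δ_i − Δ_(i-1)) read
  2·m_0 + 8·m_1 + 2·m_2 = 6(Δ_1 - Δ_0) = -18
  2·m_1 + 8·m_2 + 2·m_3 = 6(Δ_2 - Δ_1) = 6
Clamped end conditions give two more equations: 2h_0·m_0 + h_0·m_1 = 6(Δ_0 - s'(-1)) = -9 and h_2·m_2 + 2h_2·m_3 = 6(s'(5) - Δ_2) = -9.
Solving the tridiagonal system: m_0 = -29/30, m_1 = -77/30, m_2 = 67/30, m_3 = -101/30.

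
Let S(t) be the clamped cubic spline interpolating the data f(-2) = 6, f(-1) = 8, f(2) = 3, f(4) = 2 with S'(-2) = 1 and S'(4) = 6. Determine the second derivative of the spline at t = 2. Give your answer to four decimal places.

-0.3205

Write m_i for S''(x_i). With h_i = 1, 3, 2 and divided differences Δ_i = 2, -5/3, -1/2, the continuity of S' gives the tridiagonal system
  1·m_0 + 8·m_1 + 3·m_2 = 6(Δ_1 - Δ_0) = -22
  3·m_1 + 10·m_2 + 2·m_3 = 6(Δ_2 - Δ_1) = 7
Clamped end conditions give two more equations: 2h_0·m_0 + h_0·m_1 = 6(Δ_0 - S'(-2)) = 6 and h_2·m_2 + 2h_2·m_3 = 6(S'(4) - Δ_2) = 39.
Hence m_0 = 359/78, m_1 = -125/39, m_2 = -25/78, m_3 = 773/78.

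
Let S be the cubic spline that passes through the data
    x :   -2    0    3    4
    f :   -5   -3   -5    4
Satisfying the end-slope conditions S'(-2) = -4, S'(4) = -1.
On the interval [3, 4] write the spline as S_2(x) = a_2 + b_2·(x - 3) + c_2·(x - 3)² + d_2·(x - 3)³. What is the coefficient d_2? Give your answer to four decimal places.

-8.7051

Let M_i = S''(x_i). Step sizes h_i = 2, 3, 1; slopes of the chords Δ_i = (y_(i+1) - y_i)/h_i = 1, -2/3, 9.
  2·M_0 + 10·M_1 + 3·M_2 = 6(Δ_1 - Δ_0) = -10
  3·M_1 + 8·M_2 + 1·M_3 = 6(Δ_2 - Δ_1) = 58
Clamped end conditions give two more equations: 2h_0·M_0 + h_0·M_1 = 6(Δ_0 - S'(-2)) = 30 and h_2·M_2 + 2h_2·M_3 = 6(S'(4) - Δ_2) = -60.
Hence M_0 = 443/39, M_1 = -301/39, M_2 = 578/39, M_3 = -1459/39.
On [3, 4], with S_2(x) = a_2 + b_2·(x - 3) + c_2·(x - 3)² + d_2·(x - 3)³: c_2 = M_2/2 = 289/39, d_2 = (M_3 - M_2)/(6h_2) = -679/78, b_2 = Δ_2 - h_2(2M_2 + M_3)/6 = 803/78.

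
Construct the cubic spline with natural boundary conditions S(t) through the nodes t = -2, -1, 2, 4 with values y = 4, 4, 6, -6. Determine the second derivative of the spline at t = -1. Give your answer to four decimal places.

2.2535

Write M_i for S''(x_i). With h_i = 1, 3, 2 and divided differences Δ_i = 0, 2/3, -6, the continuity of S' gives the tridiagonal system
  1·M_0 + 8·M_1 + 3·M_2 = 6(Δ_1 - Δ_0) = 4
  3·M_1 + 10·M_2 + 2·M_3 = 6(Δ_2 - Δ_1) = -40
Natural end conditions: M_0 = M_3 = 0.
Forward elimination and back-substitution give M_0 = 0, M_1 = 160/71, M_2 = -332/71, M_3 = 0.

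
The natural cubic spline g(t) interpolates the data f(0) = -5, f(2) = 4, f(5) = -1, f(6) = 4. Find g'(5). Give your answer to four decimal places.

2.6009

Write σ_i for g''(x_i). With h_i = 2, 3, 1 and divided differences Δ_i = 9/2, -5/3, 5, the continuity of g' gives the tridiagonal system
  2·σ_0 + 10·σ_1 + 3·σ_2 = 6(Δ_1 - Δ_0) = -37
  3·σ_1 + 8·σ_2 + 1·σ_3 = 6(Δ_2 - Δ_1) = 40
Natural end conditions: σ_0 = σ_3 = 0.
Solving: σ_0 = 0, σ_1 = -416/71, σ_2 = 511/71, σ_3 = 0.
On [5, 6], g'(t) = b_2 + 2c_2·(t - 5) + 3d_2·(t - 5)² with b_2 = Δ_2 - h_2(2σ_2 + σ_3)/6 = 554/213, c_2 = σ_2/2 = 511/142, d_2 = (σ_3 - σ_2)/(6h_2) = -511/426. So g'(5) = 554/213.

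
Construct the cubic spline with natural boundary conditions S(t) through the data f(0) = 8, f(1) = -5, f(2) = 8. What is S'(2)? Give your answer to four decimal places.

Write m_i for S''(x_i). With h_i = 1, 1 and divided differences Δ_i = -13, 13, the continuity of S' gives the tridiagonal system
  1·m_0 + 4·m_1 + 1·m_2 = 6(Δ_1 - Δ_0) = 156
Natural end conditions: m_0 = m_2 = 0.
Hence m_0 = 0, m_1 = 39, m_2 = 0.
On [1, 2], S'(t) = b_1 + 2c_1·(t - 1) + 3d_1·(t - 1)² with b_1 = Δ_1 - h_1(2m_1 + m_2)/6 = 0, c_1 = m_1/2 = 39/2, d_1 = (m_2 - m_1)/(6h_1) = -13/2. So S'(2) = 39/2.

19.5000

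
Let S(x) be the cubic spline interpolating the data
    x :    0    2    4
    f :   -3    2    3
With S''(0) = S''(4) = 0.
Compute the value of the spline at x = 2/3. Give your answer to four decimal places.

-1.0370

With m_i denoting the second derivative at x_i, h_i = 2, 2, and Δ_i = (y_(i+1) − y_i)/h_i = 5/2, 1/2:
  2·m_0 + 8·m_1 + 2·m_2 = 6(Δ_1 - Δ_0) = -12
Natural end conditions: m_0 = m_2 = 0.
Forward elimination and back-substitution give m_0 = 0, m_1 = -3/2, m_2 = 0.
On [0, 2], S(x) = -3 + 3·x + 0·x² - 1/8·x³.
With x = 2/3: S(2/3) = -28/27.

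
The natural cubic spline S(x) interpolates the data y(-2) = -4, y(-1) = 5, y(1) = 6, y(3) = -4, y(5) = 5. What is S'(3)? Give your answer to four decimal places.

-0.9878

Let m_i = S''(x_i). Step sizes h_i = 1, 2, 2, 2; slopes of the chords Δ_i = (y_(i+1) - y_i)/h_i = 9, 1/2, -5, 9/2.
  1·m_0 + 6·m_1 + 2·m_2 = 6(Δ_1 - Δ_0) = -51
  2·m_1 + 8·m_2 + 2·m_3 = 6(Δ_2 - Δ_1) = -33
  2·m_2 + 8·m_3 + 2·m_4 = 6(Δ_3 - Δ_2) = 57
Natural end conditions: m_0 = m_4 = 0.
Solving the tridiagonal system: m_0 = 0, m_1 = -288/41, m_2 = -363/82, m_3 = 675/82, m_4 = 0.
On [3, 5], S'(x) = b_3 + 2c_3·(x - 3) + 3d_3·(x - 3)² with b_3 = Δ_3 - h_3(2m_3 + m_4)/6 = -81/82, c_3 = m_3/2 = 675/164, d_3 = (m_4 - m_3)/(6h_3) = -225/328. So S'(3) = -81/82.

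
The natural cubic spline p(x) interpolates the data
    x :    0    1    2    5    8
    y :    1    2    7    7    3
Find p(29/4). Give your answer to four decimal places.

Let M_i = p''(x_i). Step sizes h_i = 1, 1, 3, 3; slopes of the chords Δ_i = (y_(i+1) - y_i)/h_i = 1, 5, 0, -4/3.
  1·M_0 + 4·M_1 + 1·M_2 = 6(Δ_1 - Δ_0) = 24
  1·M_1 + 8·M_2 + 3·M_3 = 6(Δ_2 - Δ_1) = -30
  3·M_2 + 12·M_3 + 3·M_4 = 6(Δ_3 - Δ_2) = -8
Natural end conditions: M_0 = M_4 = 0.
Solving: M_0 = 0, M_1 = 101/14, M_2 = -34/7, M_3 = 23/42, M_4 = 0.
On [5, 8], p(x) = 7 - 79/42·(x - 5) + 23/84·(x - 5)² - 23/756·(x - 5)³.
With (x - 5) = 9/4: p(29/4) = 6823/1792.

3.8075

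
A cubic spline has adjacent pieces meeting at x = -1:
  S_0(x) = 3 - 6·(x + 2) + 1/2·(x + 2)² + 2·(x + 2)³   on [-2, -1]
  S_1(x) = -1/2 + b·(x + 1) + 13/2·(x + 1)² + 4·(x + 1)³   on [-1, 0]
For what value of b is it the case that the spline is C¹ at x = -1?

1

S_0'(x) = -6 + 1·(x + 2) + 6·(x + 2)², so S_0'(-1) = 1. On the right, S_1'(-1) = b, so b = 1.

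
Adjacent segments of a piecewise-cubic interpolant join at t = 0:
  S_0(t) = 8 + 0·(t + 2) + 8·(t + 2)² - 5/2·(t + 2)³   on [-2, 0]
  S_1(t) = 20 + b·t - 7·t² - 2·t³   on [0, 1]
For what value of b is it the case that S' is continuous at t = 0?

2

S_0'(t) = 0 + 16·(t + 2) - 15/2·(t + 2)², so S_0'(0) = 2. On the right, S_1'(0) = b, so b = 2.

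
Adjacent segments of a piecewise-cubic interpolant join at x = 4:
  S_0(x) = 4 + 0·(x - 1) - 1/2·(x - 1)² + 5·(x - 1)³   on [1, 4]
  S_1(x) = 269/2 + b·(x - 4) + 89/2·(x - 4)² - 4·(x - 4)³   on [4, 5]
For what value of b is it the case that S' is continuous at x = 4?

S_0'(x) = 0 - 1·(x - 1) + 15·(x - 1)², so S_0'(4) = 132. On the right, S_1'(4) = b, so b = 132.

132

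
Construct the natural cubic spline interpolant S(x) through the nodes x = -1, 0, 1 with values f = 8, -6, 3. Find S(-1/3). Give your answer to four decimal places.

-3.4630

Write m_i for S''(x_i). With h_i = 1, 1 and divided differences Δ_i = -14, 9, the continuity of S' gives the tridiagonal system
  1·m_0 + 4·m_1 + 1·m_2 = 6(Δ_1 - Δ_0) = 138
Natural end conditions: m_0 = m_2 = 0.
Forward elimination and back-substitution give m_0 = 0, m_1 = 69/2, m_2 = 0.
On [-1, 0], S(x) = 8 - 79/4·(x + 1) + 0·(x + 1)² + 23/4·(x + 1)³.
With (x + 1) = 2/3: S(-1/3) = -187/54.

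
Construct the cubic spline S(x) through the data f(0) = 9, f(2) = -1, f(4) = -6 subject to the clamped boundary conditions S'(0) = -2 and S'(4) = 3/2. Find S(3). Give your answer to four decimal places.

Put M_i = S'' at the i-th knot. Here h = (2, 2) and Δ = (-5, -5/2), so the interior equations h_(i-1)·M_(i-1) + 2(h_(i-1)+h_i)·M_i + h_i·M_(i+1) = 6(Δ_i − Δ_(i-1)) read
  2·M_0 + 8·M_1 + 2·M_2 = 6(Δ_1 - Δ_0) = 15
Clamped end conditions give two more equations: 2h_0·M_0 + h_0·M_1 = 6(Δ_0 - S'(0)) = -18 and h_1·M_1 + 2h_1·M_2 = 6(S'(4) - Δ_1) = 24.
Solving the tridiagonal system: M_0 = -11/2, M_1 = 2, M_2 = 5.
On [2, 4], S(x) = -1 - 11/2·(x - 2) + 1·(x - 2)² + 1/4·(x - 2)³.
With (x - 2) = 1: S(3) = -21/4.

-5.2500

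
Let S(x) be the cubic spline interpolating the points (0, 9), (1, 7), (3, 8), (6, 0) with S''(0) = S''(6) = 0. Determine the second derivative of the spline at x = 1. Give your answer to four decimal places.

With M_i denoting the second derivative at x_i, h_i = 1, 2, 3, and Δ_i = (y_(i+1) − y_i)/h_i = -2, 1/2, -8/3:
  1·M_0 + 6·M_1 + 2·M_2 = 6(Δ_1 - Δ_0) = 15
  2·M_1 + 10·M_2 + 3·M_3 = 6(Δ_2 - Δ_1) = -19
Natural end conditions: M_0 = M_3 = 0.
Forward elimination and back-substitution give M_0 = 0, M_1 = 47/14, M_2 = -18/7, M_3 = 0.

3.3571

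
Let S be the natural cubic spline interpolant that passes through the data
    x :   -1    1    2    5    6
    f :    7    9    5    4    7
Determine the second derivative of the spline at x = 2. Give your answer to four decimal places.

2.9068

With M_i denoting the second derivative at x_i, h_i = 2, 1, 3, 1, and Δ_i = (y_(i+1) − y_i)/h_i = 1, -4, -1/3, 3:
  2·M_0 + 6·M_1 + 1·M_2 = 6(Δ_1 - Δ_0) = -30
  1·M_1 + 8·M_2 + 3·M_3 = 6(Δ_2 - Δ_1) = 22
  3·M_2 + 8·M_3 + 1·M_4 = 6(Δ_3 - Δ_2) = 20
Natural end conditions: M_0 = M_4 = 0.
Solving the tridiagonal system: M_0 = 0, M_1 = -883/161, M_2 = 468/161, M_3 = 227/161, M_4 = 0.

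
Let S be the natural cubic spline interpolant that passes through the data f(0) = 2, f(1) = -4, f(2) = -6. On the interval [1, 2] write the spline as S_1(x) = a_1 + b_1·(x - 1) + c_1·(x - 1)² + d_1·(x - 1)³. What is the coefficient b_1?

Put σ_i = S'' at the i-th knot. Here h = (1, 1) and Δ = (-6, -2), so the interior equations h_(i-1)·σ_(i-1) + 2(h_(i-1)+h_i)·σ_i + h_i·σ_(i+1) = 6(Δ_i − Δ_(i-1)) read
  1·σ_0 + 4·σ_1 + 1·σ_2 = 6(Δ_1 - Δ_0) = 24
Natural end conditions: σ_0 = σ_2 = 0.
Solving the tridiagonal system: σ_0 = 0, σ_1 = 6, σ_2 = 0.
On [1, 2], with S_1(x) = a_1 + b_1·(x - 1) + c_1·(x - 1)² + d_1·(x - 1)³: c_1 = σ_1/2 = 3, d_1 = (σ_2 - σ_1)/(6h_1) = -1, b_1 = Δ_1 - h_1(2σ_1 + σ_2)/6 = -4.

-4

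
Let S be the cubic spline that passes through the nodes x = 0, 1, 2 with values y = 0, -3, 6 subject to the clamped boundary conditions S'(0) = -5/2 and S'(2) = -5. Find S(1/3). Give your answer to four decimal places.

Let M_i = S''(x_i). Step sizes h_i = 1, 1; slopes of the chords Δ_i = (y_(i+1) - y_i)/h_i = -3, 9.
  1·M_0 + 4·M_1 + 1·M_2 = 6(Δ_1 - Δ_0) = 72
Clamped end conditions give two more equations: 2h_0·M_0 + h_0·M_1 = 6(Δ_0 - S'(0)) = -3 and h_1·M_1 + 2h_1·M_2 = 6(S'(2) - Δ_1) = -84.
Forward elimination and back-substitution give M_0 = -83/4, M_1 = 77/2, M_2 = -245/4.
On [0, 1], S(x) = 0 - 5/2·x - 83/8·x² + 79/8·x³.
With x = 1/3: S(1/3) = -175/108.

-1.6204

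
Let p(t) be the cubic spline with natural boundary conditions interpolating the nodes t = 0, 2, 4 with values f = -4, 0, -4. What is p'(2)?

0

Put M_i = p'' at the i-th knot. Here h = (2, 2) and Δ = (2, -2), so the interior equations h_(i-1)·M_(i-1) + 2(h_(i-1)+h_i)·M_i + h_i·M_(i+1) = 6(Δ_i − Δ_(i-1)) read
  2·M_0 + 8·M_1 + 2·M_2 = 6(Δ_1 - Δ_0) = -24
Natural end conditions: M_0 = M_2 = 0.
Forward elimination and back-substitution give M_0 = 0, M_1 = -3, M_2 = 0.
On [2, 4], p'(t) = b_1 + 2c_1·(t - 2) + 3d_1·(t - 2)² with b_1 = Δ_1 - h_1(2M_1 + M_2)/6 = 0, c_1 = M_1/2 = -3/2, d_1 = (M_2 - M_1)/(6h_1) = 1/4. So p'(2) = 0.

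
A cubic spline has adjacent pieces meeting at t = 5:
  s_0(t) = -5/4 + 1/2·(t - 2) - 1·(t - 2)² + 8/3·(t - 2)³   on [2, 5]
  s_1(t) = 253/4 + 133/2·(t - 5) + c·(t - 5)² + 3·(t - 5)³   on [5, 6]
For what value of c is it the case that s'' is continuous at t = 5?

23

s_0''(t) = -2 + 16·(t - 2), so s_0''(5) = 46. On the right, s_1''(5) = 2c, so c = 23.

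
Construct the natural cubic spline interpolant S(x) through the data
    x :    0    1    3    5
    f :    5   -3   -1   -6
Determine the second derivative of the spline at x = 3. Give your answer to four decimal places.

-5.3182

Put m_i = S'' at the i-th knot. Here h = (1, 2, 2) and Δ = (-8, 1, -5/2), so the interior equations h_(i-1)·m_(i-1) + 2(h_(i-1)+h_i)·m_i + h_i·m_(i+1) = 6(Δ_i − Δ_(i-1)) read
  1·m_0 + 6·m_1 + 2·m_2 = 6(Δ_1 - Δ_0) = 54
  2·m_1 + 8·m_2 + 2·m_3 = 6(Δ_2 - Δ_1) = -21
Natural end conditions: m_0 = m_3 = 0.
Solving: m_0 = 0, m_1 = 237/22, m_2 = -117/22, m_3 = 0.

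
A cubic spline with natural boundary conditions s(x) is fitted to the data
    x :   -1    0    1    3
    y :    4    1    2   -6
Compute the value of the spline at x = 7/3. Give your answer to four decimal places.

-2.0966

Let σ_i = s''(x_i). Step sizes h_i = 1, 1, 2; slopes of the chords Δ_i = (y_(i+1) - y_i)/h_i = -3, 1, -4.
  1·σ_0 + 4·σ_1 + 1·σ_2 = 6(Δ_1 - Δ_0) = 24
  1·σ_1 + 6·σ_2 + 2·σ_3 = 6(Δ_2 - Δ_1) = -30
Natural end conditions: σ_0 = σ_3 = 0.
Solving: σ_0 = 0, σ_1 = 174/23, σ_2 = -144/23, σ_3 = 0.
On [1, 3], s(x) = 2 + 4/23·(x - 1) - 72/23·(x - 1)² + 12/23·(x - 1)³.
With (x - 1) = 4/3: s(7/3) = -434/207.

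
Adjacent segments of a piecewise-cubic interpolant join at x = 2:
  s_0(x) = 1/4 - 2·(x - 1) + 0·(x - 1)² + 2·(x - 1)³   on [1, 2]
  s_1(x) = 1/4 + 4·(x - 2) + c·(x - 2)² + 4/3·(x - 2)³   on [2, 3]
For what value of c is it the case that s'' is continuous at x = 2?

s_0''(x) = 0 + 12·(x - 1), so s_0''(2) = 12. On the right, s_1''(2) = 2c, so c = 6.

6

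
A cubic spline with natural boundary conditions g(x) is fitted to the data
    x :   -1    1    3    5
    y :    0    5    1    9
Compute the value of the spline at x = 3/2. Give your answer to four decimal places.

4.1594

With σ_i denoting the second derivative at x_i, h_i = 2, 2, 2, and Δ_i = (y_(i+1) − y_i)/h_i = 5/2, -2, 4:
  2·σ_0 + 8·σ_1 + 2·σ_2 = 6(Δ_1 - Δ_0) = -27
  2·σ_1 + 8·σ_2 + 2·σ_3 = 6(Δ_2 - Δ_1) = 36
Natural end conditions: σ_0 = σ_3 = 0.
Solving: σ_0 = 0, σ_1 = -24/5, σ_2 = 57/10, σ_3 = 0.
On [1, 3], g(x) = 5 - 7/10·(x - 1) - 12/5·(x - 1)² + 7/8·(x - 1)³.
With (x - 1) = 1/2: g(3/2) = 1331/320.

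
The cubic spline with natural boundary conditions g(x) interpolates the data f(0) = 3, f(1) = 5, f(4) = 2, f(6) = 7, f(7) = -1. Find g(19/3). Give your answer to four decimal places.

5.1037

With M_i denoting the second derivative at x_i, h_i = 1, 3, 2, 1, and Δ_i = (y_(i+1) − y_i)/h_i = 2, -1, 5/2, -8:
  1·M_0 + 8·M_1 + 3·M_2 = 6(Δ_1 - Δ_0) = -18
  3·M_1 + 10·M_2 + 2·M_3 = 6(Δ_2 - Δ_1) = 21
  2·M_2 + 6·M_3 + 1·M_4 = 6(Δ_3 - Δ_2) = -63
Natural end conditions: M_0 = M_4 = 0.
Hence M_0 = 0, M_1 = -882/197, M_2 = 1170/197, M_3 = -4917/394, M_4 = 0.
On [6, 7], g(x) = 7 - 1513/394·(x - 6) - 4917/788·(x - 6)² + 1639/788·(x - 6)³.
With (x - 6) = 1/3: g(19/3) = 54293/10638.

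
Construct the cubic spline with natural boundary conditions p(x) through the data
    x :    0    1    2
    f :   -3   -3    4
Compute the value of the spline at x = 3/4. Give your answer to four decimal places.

Write σ_i for p''(x_i). With h_i = 1, 1 and divided differences Δ_i = 0, 7, the continuity of p' gives the tridiagonal system
  1·σ_0 + 4·σ_1 + 1·σ_2 = 6(Δ_1 - Δ_0) = 42
Natural end conditions: σ_0 = σ_2 = 0.
Hence σ_0 = 0, σ_1 = 21/2, σ_2 = 0.
On [0, 1], p(x) = -3 - 7/4·x + 0·x² + 7/4·x³.
With x = 3/4: p(3/4) = -915/256.

-3.5742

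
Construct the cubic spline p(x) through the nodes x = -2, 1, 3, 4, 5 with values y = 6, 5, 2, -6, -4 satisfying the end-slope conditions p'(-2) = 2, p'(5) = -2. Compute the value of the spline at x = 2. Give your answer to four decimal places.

5.6719

With m_i denoting the second derivative at x_i, h_i = 3, 2, 1, 1, and Δ_i = (y_(i+1) − y_i)/h_i = -1/3, -3/2, -8, 2:
  3·m_0 + 10·m_1 + 2·m_2 = 6(Δ_1 - Δ_0) = -7
  2·m_1 + 6·m_2 + 1·m_3 = 6(Δ_2 - Δ_1) = -39
  1·m_2 + 4·m_3 + 1·m_4 = 6(Δ_3 - Δ_2) = 60
Clamped end conditions give two more equations: 2h_0·m_0 + h_0·m_1 = 6(Δ_0 - p'(-2)) = -14 and h_3·m_3 + 2h_3·m_4 = 6(p'(5) - Δ_3) = -24.
Forward elimination and back-substitution give m_0 = -1145/312, m_1 = 139/52, m_2 = -2363/208, m_3 = 2477/104, m_4 = -4973/208.
On [1, 3], p(x) = 5 + 105/208·(x - 1) + 139/104·(x - 1)² - 973/832·(x - 1)³.
With (x - 1) = 1: p(2) = 363/64.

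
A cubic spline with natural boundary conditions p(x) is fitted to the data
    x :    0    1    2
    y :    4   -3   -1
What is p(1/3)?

1

With M_i denoting the second derivative at x_i, h_i = 1, 1, and Δ_i = (y_(i+1) − y_i)/h_i = -7, 2:
  1·M_0 + 4·M_1 + 1·M_2 = 6(Δ_1 - Δ_0) = 54
Natural end conditions: M_0 = M_2 = 0.
Forward elimination and back-substitution give M_0 = 0, M_1 = 27/2, M_2 = 0.
On [0, 1], p(x) = 4 - 37/4·x + 0·x² + 9/4·x³.
With x = 1/3: p(1/3) = 1.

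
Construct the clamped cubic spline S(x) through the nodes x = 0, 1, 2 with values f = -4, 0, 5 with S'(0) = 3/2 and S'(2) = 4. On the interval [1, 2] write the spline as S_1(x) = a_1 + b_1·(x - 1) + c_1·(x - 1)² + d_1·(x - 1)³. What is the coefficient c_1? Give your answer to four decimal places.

0.2500

Write M_i for S''(x_i). With h_i = 1, 1 and divided differences Δ_i = 4, 5, the continuity of S' gives the tridiagonal system
  1·M_0 + 4·M_1 + 1·M_2 = 6(Δ_1 - Δ_0) = 6
Clamped end conditions give two more equations: 2h_0·M_0 + h_0·M_1 = 6(Δ_0 - S'(0)) = 15 and h_1·M_1 + 2h_1·M_2 = 6(S'(2) - Δ_1) = -6.
Hence M_0 = 29/4, M_1 = 1/2, M_2 = -13/4.
On [1, 2], with S_1(x) = a_1 + b_1·(x - 1) + c_1·(x - 1)² + d_1·(x - 1)³: c_1 = M_1/2 = 1/4, d_1 = (M_2 - M_1)/(6h_1) = -5/8, b_1 = Δ_1 - h_1(2M_1 + M_2)/6 = 43/8.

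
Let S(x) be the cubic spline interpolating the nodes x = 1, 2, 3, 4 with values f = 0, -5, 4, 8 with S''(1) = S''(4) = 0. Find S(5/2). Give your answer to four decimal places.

-1.1750

With σ_i denoting the second derivative at x_i, h_i = 1, 1, 1, and Δ_i = (y_(i+1) − y_i)/h_i = -5, 9, 4:
  1·σ_0 + 4·σ_1 + 1·σ_2 = 6(Δ_1 - Δ_0) = 84
  1·σ_1 + 4·σ_2 + 1·σ_3 = 6(Δ_2 - Δ_1) = -30
Natural end conditions: σ_0 = σ_3 = 0.
Solving: σ_0 = 0, σ_1 = 122/5, σ_2 = -68/5, σ_3 = 0.
On [2, 3], S(x) = -5 + 47/15·(x - 2) + 61/5·(x - 2)² - 19/3·(x - 2)³.
With (x - 2) = 1/2: S(5/2) = -47/40.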